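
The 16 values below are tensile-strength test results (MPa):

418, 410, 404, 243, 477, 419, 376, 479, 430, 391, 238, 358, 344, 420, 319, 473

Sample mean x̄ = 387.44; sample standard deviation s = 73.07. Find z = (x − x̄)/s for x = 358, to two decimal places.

-0.40

z = (358 − 387.44) / 73.07 = -0.40.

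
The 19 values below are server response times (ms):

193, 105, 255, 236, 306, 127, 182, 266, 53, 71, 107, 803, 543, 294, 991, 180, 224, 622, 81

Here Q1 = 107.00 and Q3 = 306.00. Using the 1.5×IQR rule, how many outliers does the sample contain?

3

IQR = 199.00; fences at 107.00 − 298.50 = -191.50 and 306.00 + 298.50 = 604.50.
Outside the cutoffs: 622, 803, 991.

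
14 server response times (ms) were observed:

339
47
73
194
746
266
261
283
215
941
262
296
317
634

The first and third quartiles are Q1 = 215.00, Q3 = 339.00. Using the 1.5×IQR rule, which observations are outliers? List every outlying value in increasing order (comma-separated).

IQR = Q3 − Q1 = 339.00 − 215.00 = 124.00.
Lower fence = Q1 − 1.5·IQR = 215.00 − 186.00 = 29.00.
Upper fence = Q3 + 1.5·IQR = 339.00 + 186.00 = 525.00.
634 > 525.00 → outlier.
746 > 525.00 → outlier.
941 > 525.00 → outlier.
All remaining values lie within [29.00, 525.00].

634, 746, 941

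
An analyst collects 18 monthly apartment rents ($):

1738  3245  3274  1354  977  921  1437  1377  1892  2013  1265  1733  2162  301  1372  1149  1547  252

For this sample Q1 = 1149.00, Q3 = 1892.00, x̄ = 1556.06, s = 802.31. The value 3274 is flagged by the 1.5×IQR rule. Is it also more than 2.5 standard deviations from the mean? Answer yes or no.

no

z = (3274 − 1556.06) / 802.31 = 2.14.
|z| = 2.14 ≤ 2.5.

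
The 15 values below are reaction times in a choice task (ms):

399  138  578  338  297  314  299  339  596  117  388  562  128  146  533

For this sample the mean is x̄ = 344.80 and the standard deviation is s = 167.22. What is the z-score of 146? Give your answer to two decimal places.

z = (146 − 344.80) / 167.22 = -1.19.

-1.19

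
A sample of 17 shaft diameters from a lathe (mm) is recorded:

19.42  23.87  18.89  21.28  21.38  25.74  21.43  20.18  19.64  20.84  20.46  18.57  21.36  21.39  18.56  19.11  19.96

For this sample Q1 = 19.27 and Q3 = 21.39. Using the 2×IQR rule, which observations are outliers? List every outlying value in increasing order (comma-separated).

IQR = Q3 − Q1 = 21.39 − 19.27 = 2.12.
Lower fence = Q1 − 2·IQR = 19.27 − 4.24 = 15.03.
Upper fence = Q3 + 2·IQR = 21.39 + 4.24 = 25.63.
25.74 > 25.63 → outlier.
All remaining values lie within [15.03, 25.63].

25.74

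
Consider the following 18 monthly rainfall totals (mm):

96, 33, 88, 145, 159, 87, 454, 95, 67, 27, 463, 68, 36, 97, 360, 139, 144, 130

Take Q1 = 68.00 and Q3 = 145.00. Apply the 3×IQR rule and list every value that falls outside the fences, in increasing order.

454, 463

IQR = Q3 − Q1 = 145.00 − 68.00 = 77.00.
Lower fence = Q1 − 3·IQR = 68.00 − 231.00 = -163.00.
Upper fence = Q3 + 3·IQR = 145.00 + 231.00 = 376.00.
454 > 376.00 → outlier.
463 > 376.00 → outlier.
All remaining values lie within [-163.00, 376.00].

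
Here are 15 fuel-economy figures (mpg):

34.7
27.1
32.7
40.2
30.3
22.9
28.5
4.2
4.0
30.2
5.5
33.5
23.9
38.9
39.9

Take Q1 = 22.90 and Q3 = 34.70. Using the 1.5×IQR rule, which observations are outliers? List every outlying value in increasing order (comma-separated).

4.0, 4.2

IQR = Q3 − Q1 = 34.70 − 22.90 = 11.80.
Lower fence = Q1 − 1.5·IQR = 22.90 − 17.70 = 5.20.
Upper fence = Q3 + 1.5·IQR = 34.70 + 17.70 = 52.40.
4.0 < 5.20 → outlier.
4.2 < 5.20 → outlier.
All remaining values lie within [5.20, 52.40].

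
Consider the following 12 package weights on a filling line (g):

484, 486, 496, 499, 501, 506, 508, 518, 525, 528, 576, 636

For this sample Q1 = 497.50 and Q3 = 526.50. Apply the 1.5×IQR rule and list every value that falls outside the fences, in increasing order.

576, 636

IQR = Q3 − Q1 = 526.50 − 497.50 = 29.00.
Lower fence = Q1 − 1.5·IQR = 497.50 − 43.50 = 454.00.
Upper fence = Q3 + 1.5·IQR = 526.50 + 43.50 = 570.00.
576 > 570.00 → outlier.
636 > 570.00 → outlier.
All remaining values lie within [454.00, 570.00].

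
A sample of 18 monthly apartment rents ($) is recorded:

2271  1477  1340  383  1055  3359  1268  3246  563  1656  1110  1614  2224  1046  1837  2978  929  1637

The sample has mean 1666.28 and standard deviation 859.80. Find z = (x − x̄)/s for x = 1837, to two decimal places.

z = (1837 − 1666.28) / 859.80 = 0.20.

0.20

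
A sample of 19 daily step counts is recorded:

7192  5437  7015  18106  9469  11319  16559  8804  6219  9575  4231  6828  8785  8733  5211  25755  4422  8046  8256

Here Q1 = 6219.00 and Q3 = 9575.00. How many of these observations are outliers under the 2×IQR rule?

3

IQR = 3356.00; fences at 6219.00 − 6712.00 = -493.00 and 9575.00 + 6712.00 = 16287.00.
Outside the cutoffs: 16559, 18106, 25755.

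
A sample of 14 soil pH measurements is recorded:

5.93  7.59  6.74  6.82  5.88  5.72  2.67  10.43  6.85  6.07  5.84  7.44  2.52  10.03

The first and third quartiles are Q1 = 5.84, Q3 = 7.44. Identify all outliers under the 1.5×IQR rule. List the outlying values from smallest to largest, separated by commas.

IQR = Q3 − Q1 = 7.44 − 5.84 = 1.60.
Lower fence = Q1 − 1.5·IQR = 5.84 − 2.40 = 3.44.
Upper fence = Q3 + 1.5·IQR = 7.44 + 2.40 = 9.84.
2.52 < 3.44 → outlier.
2.67 < 3.44 → outlier.
10.03 > 9.84 → outlier.
10.43 > 9.84 → outlier.
All remaining values lie within [3.44, 9.84].

2.52, 2.67, 10.03, 10.43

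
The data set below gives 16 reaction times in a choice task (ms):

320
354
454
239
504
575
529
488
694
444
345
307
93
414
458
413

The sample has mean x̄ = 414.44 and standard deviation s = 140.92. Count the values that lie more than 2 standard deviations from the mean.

Cutoffs: x̄ ± 2s = [132.60, 696.28].
Outside the cutoffs: 93.

1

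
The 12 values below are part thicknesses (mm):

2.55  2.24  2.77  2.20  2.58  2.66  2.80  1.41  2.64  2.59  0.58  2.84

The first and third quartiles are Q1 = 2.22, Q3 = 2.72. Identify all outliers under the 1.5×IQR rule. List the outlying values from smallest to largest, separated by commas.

IQR = Q3 − Q1 = 2.72 − 2.22 = 0.50.
Lower fence = Q1 − 1.5·IQR = 2.22 − 0.75 = 1.47.
Upper fence = Q3 + 1.5·IQR = 2.72 + 0.75 = 3.47.
0.58 < 1.47 → outlier.
1.41 < 1.47 → outlier.
All remaining values lie within [1.47, 3.47].

0.58, 1.41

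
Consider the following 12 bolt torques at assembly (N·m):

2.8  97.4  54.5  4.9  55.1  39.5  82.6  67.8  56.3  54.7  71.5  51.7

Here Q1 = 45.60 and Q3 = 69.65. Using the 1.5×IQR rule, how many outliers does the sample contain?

IQR = 24.05; fences at 45.60 − 36.075 = 9.525 and 69.65 + 36.075 = 105.725.
Outside the cutoffs: 2.8, 4.9.

2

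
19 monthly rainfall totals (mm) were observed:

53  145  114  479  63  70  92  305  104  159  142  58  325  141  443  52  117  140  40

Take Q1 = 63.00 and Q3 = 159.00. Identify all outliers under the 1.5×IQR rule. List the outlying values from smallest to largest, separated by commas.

305, 325, 443, 479

IQR = Q3 − Q1 = 159.00 − 63.00 = 96.00.
Lower fence = Q1 − 1.5·IQR = 63.00 − 144.00 = -81.00.
Upper fence = Q3 + 1.5·IQR = 159.00 + 144.00 = 303.00.
305 > 303.00 → outlier.
325 > 303.00 → outlier.
443 > 303.00 → outlier.
479 > 303.00 → outlier.
All remaining values lie within [-81.00, 303.00].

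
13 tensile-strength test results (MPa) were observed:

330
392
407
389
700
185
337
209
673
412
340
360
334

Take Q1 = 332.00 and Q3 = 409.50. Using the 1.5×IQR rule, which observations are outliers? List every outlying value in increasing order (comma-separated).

185, 209, 673, 700

IQR = Q3 − Q1 = 409.50 − 332.00 = 77.50.
Lower fence = Q1 − 1.5·IQR = 332.00 − 116.25 = 215.75.
Upper fence = Q3 + 1.5·IQR = 409.50 + 116.25 = 525.75.
185 < 215.75 → outlier.
209 < 215.75 → outlier.
673 > 525.75 → outlier.
700 > 525.75 → outlier.
All remaining values lie within [215.75, 525.75].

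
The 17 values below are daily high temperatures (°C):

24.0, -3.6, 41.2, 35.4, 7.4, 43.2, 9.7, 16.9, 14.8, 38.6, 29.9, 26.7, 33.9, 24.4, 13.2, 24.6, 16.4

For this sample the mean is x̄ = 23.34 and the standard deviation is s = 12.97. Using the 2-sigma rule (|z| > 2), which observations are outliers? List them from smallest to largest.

Cutoffs at x̄ ± 2s: 23.34 ± 2·12.97 = [-2.60, 49.28].
-3.6: z = -2.08, |z| > 2 → outlier.
Every other value lies within [-2.60, 49.28].

-3.6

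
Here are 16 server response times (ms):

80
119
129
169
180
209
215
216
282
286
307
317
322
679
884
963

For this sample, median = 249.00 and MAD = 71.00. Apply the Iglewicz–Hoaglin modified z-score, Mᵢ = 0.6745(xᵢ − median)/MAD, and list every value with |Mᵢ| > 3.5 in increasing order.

|Mᵢ| > 3.5 ⇔ |xᵢ − 249.00| > 3.5·71.00/0.6745 = 368.42.
So outliers lie outside [-119.42, 617.42].
679: M = 4.09 → outlier.
884: M = 6.03 → outlier.
963: M = 6.78 → outlier.

679, 884, 963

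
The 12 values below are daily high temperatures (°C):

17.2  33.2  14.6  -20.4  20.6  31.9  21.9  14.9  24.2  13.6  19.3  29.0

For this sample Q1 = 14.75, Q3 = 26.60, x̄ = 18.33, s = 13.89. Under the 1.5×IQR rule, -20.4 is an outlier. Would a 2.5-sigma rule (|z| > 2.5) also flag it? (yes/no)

z = (-20.4 − 18.33) / 13.89 = -2.79.
|z| = 2.79 > 2.5.

yes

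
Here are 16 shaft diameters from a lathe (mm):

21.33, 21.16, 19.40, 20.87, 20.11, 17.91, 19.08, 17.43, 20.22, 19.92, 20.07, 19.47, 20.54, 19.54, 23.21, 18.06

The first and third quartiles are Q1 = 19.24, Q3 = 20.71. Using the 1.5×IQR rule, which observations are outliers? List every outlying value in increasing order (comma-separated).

IQR = Q3 − Q1 = 20.71 − 19.24 = 1.47.
Lower fence = Q1 − 1.5·IQR = 19.24 − 2.205 = 17.035.
Upper fence = Q3 + 1.5·IQR = 20.71 + 2.205 = 22.915.
23.21 > 22.915 → outlier.
All remaining values lie within [17.035, 22.915].

23.21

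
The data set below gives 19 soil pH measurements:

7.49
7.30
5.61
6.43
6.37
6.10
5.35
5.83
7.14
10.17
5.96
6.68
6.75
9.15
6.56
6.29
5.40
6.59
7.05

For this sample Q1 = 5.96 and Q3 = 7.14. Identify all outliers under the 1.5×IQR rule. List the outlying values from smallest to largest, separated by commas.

IQR = Q3 − Q1 = 7.14 − 5.96 = 1.18.
Lower fence = Q1 − 1.5·IQR = 5.96 − 1.77 = 4.19.
Upper fence = Q3 + 1.5·IQR = 7.14 + 1.77 = 8.91.
9.15 > 8.91 → outlier.
10.17 > 8.91 → outlier.
All remaining values lie within [4.19, 8.91].

9.15, 10.17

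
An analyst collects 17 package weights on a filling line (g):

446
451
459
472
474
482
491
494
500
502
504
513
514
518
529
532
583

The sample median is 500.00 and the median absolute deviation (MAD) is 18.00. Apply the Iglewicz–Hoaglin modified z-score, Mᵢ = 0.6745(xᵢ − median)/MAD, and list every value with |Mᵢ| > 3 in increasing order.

583

|Mᵢ| > 3 ⇔ |xᵢ − 500.00| > 3·18.00/0.6745 = 80.06.
So outliers lie outside [419.94, 580.06].
583: M = 3.11 → outlier.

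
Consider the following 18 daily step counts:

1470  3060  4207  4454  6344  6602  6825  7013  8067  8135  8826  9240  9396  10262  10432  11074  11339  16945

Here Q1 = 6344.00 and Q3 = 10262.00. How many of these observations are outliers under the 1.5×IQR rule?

1

IQR = 3918.00; fences at 6344.00 − 5877.00 = 467.00 and 10262.00 + 5877.00 = 16139.00.
Outside the cutoffs: 16945.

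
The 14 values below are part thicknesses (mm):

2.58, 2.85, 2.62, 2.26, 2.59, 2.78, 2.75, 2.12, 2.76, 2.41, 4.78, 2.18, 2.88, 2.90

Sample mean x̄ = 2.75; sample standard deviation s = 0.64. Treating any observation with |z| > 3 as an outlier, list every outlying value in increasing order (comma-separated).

4.78

Cutoffs at x̄ ± 3s: 2.75 ± 3·0.64 = [0.83, 4.67].
4.78: z = 3.17, |z| > 3 → outlier.
Every other value lies within [0.83, 4.67].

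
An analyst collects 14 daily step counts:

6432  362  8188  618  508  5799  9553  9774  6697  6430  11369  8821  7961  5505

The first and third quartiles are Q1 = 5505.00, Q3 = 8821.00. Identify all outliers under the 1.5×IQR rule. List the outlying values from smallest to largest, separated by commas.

362, 508

IQR = Q3 − Q1 = 8821.00 − 5505.00 = 3316.00.
Lower fence = Q1 − 1.5·IQR = 5505.00 − 4974.00 = 531.00.
Upper fence = Q3 + 1.5·IQR = 8821.00 + 4974.00 = 13795.00.
362 < 531.00 → outlier.
508 < 531.00 → outlier.
All remaining values lie within [531.00, 13795.00].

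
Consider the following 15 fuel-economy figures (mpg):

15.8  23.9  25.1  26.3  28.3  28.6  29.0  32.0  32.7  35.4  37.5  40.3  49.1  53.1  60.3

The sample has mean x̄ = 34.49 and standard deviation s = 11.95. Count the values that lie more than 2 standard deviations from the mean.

1

Cutoffs: x̄ ± 2s = [10.59, 58.39].
Outside the cutoffs: 60.3.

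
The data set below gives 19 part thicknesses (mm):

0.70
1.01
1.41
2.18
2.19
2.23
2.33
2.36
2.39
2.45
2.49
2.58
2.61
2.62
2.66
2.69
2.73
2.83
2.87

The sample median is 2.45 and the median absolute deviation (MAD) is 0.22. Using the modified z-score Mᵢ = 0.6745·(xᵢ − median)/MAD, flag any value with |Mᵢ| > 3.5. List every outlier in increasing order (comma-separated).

0.70, 1.01

|Mᵢ| > 3.5 ⇔ |xᵢ − 2.45| > 3.5·0.22/0.6745 = 1.14.
So outliers lie outside [1.31, 3.59].
0.70: M = -5.37 → outlier.
1.01: M = -4.41 → outlier.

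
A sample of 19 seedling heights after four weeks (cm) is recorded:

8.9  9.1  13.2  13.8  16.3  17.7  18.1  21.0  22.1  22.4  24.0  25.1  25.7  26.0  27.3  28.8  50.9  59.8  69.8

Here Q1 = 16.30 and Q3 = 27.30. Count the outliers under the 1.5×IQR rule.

IQR = 11.00; fences at 16.30 − 16.50 = -0.20 and 27.30 + 16.50 = 43.80.
Outside the cutoffs: 50.9, 59.8, 69.8.

3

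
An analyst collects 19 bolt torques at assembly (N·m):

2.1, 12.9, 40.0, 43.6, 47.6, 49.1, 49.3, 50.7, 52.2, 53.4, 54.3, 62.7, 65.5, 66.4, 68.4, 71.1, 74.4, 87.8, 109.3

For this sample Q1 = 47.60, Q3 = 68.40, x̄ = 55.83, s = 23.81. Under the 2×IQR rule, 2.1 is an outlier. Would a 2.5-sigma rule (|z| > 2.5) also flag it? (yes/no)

no

z = (2.1 − 55.83) / 23.81 = -2.26.
|z| = 2.26 ≤ 2.5.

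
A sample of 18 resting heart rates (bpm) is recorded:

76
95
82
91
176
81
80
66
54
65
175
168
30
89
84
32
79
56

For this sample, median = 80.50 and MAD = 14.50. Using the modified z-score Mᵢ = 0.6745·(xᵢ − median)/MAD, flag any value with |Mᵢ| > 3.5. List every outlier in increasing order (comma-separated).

|Mᵢ| > 3.5 ⇔ |xᵢ − 80.50| > 3.5·14.50/0.6745 = 75.24.
So outliers lie outside [5.26, 155.74].
168: M = 4.07 → outlier.
175: M = 4.40 → outlier.
176: M = 4.44 → outlier.

168, 175, 176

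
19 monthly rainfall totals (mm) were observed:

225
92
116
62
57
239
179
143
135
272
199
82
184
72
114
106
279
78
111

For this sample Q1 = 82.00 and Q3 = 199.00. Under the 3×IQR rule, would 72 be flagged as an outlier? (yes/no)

IQR = Q3 − Q1 = 199.00 − 82.00 = 117.00.
Lower fence = Q1 − 3·IQR = 82.00 − 351.00 = -269.00.
Upper fence = Q3 + 3·IQR = 199.00 + 351.00 = 550.00.
72 lies within [-269.00, 550.00].

no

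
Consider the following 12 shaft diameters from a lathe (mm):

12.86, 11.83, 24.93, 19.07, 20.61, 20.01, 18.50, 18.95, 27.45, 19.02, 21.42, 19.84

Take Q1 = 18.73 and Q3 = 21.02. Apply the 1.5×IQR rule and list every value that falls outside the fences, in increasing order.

11.83, 12.86, 24.93, 27.45

IQR = Q3 − Q1 = 21.02 − 18.73 = 2.29.
Lower fence = Q1 − 1.5·IQR = 18.73 − 3.435 = 15.295.
Upper fence = Q3 + 1.5·IQR = 21.02 + 3.435 = 24.455.
11.83 < 15.295 → outlier.
12.86 < 15.295 → outlier.
24.93 > 24.455 → outlier.
27.45 > 24.455 → outlier.
All remaining values lie within [15.295, 24.455].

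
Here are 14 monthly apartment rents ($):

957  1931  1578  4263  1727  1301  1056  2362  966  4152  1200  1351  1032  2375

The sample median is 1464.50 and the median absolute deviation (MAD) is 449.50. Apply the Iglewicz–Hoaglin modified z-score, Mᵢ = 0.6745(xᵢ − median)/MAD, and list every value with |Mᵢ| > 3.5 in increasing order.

4152, 4263

|Mᵢ| > 3.5 ⇔ |xᵢ − 1464.50| > 3.5·449.50/0.6745 = 2332.47.
So outliers lie outside [-867.97, 3796.97].
4152: M = 4.03 → outlier.
4263: M = 4.20 → outlier.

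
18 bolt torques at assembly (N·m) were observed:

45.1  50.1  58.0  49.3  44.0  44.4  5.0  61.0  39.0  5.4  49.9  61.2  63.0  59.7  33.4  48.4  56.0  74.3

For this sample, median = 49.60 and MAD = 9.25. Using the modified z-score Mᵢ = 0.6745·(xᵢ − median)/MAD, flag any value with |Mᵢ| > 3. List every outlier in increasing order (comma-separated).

|Mᵢ| > 3 ⇔ |xᵢ − 49.60| > 3·9.25/0.6745 = 41.14.
So outliers lie outside [8.46, 90.74].
5.0: M = -3.25 → outlier.
5.4: M = -3.22 → outlier.

5.0, 5.4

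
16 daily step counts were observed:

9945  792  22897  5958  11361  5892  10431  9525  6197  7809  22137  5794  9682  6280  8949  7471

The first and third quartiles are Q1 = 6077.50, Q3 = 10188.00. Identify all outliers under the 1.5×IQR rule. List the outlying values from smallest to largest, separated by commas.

22137, 22897

IQR = Q3 − Q1 = 10188.00 − 6077.50 = 4110.50.
Lower fence = Q1 − 1.5·IQR = 6077.50 − 6165.75 = -88.25.
Upper fence = Q3 + 1.5·IQR = 10188.00 + 6165.75 = 16353.75.
22137 > 16353.75 → outlier.
22897 > 16353.75 → outlier.
All remaining values lie within [-88.25, 16353.75].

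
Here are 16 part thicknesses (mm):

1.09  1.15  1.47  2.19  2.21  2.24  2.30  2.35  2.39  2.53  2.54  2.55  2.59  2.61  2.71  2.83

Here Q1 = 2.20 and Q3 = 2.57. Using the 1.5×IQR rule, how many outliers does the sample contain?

IQR = 0.37; fences at 2.20 − 0.555 = 1.645 and 2.57 + 0.555 = 3.125.
Outside the cutoffs: 1.09, 1.15, 1.47.

3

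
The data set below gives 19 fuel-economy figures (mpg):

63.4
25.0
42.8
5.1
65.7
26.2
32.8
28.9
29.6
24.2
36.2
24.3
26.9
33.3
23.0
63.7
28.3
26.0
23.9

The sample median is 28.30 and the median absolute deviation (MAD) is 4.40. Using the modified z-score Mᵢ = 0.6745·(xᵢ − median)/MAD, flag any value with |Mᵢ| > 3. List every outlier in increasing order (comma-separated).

5.1, 63.4, 63.7, 65.7

|Mᵢ| > 3 ⇔ |xᵢ − 28.30| > 3·4.40/0.6745 = 19.57.
So outliers lie outside [8.73, 47.87].
5.1: M = -3.56 → outlier.
63.4: M = 5.38 → outlier.
63.7: M = 5.43 → outlier.
65.7: M = 5.73 → outlier.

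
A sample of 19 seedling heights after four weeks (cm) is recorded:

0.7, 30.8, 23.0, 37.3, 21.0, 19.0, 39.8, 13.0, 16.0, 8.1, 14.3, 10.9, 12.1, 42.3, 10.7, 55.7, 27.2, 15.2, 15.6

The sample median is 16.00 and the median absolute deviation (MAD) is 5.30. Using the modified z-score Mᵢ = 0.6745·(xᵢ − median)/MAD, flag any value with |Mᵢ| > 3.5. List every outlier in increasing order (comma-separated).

|Mᵢ| > 3.5 ⇔ |xᵢ − 16.00| > 3.5·5.30/0.6745 = 27.50.
So outliers lie outside [-11.50, 43.50].
55.7: M = 5.05 → outlier.

55.7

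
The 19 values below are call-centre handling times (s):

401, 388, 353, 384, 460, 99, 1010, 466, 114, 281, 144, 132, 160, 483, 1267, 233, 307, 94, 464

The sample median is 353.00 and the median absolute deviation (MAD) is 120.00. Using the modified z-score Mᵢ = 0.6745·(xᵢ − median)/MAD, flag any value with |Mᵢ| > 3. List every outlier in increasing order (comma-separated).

1010, 1267

|Mᵢ| > 3 ⇔ |xᵢ − 353.00| > 3·120.00/0.6745 = 533.73.
So outliers lie outside [-180.73, 886.73].
1010: M = 3.69 → outlier.
1267: M = 5.14 → outlier.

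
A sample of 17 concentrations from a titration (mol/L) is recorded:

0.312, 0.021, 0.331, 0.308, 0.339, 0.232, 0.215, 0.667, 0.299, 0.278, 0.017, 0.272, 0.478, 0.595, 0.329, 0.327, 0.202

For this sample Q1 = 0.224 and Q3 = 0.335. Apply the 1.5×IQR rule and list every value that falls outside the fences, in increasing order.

0.017, 0.021, 0.595, 0.667

IQR = Q3 − Q1 = 0.335 − 0.224 = 0.111.
Lower fence = Q1 − 1.5·IQR = 0.224 − 0.1665 = 0.0575.
Upper fence = Q3 + 1.5·IQR = 0.335 + 0.1665 = 0.5015.
0.017 < 0.0575 → outlier.
0.021 < 0.0575 → outlier.
0.595 > 0.5015 → outlier.
0.667 > 0.5015 → outlier.
All remaining values lie within [0.0575, 0.5015].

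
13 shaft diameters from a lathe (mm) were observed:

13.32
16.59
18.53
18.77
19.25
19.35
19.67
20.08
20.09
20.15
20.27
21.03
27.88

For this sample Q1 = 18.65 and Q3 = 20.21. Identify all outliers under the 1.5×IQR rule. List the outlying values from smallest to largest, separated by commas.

13.32, 27.88

IQR = Q3 − Q1 = 20.21 − 18.65 = 1.56.
Lower fence = Q1 − 1.5·IQR = 18.65 − 2.34 = 16.31.
Upper fence = Q3 + 1.5·IQR = 20.21 + 2.34 = 22.55.
13.32 < 16.31 → outlier.
27.88 > 22.55 → outlier.
All remaining values lie within [16.31, 22.55].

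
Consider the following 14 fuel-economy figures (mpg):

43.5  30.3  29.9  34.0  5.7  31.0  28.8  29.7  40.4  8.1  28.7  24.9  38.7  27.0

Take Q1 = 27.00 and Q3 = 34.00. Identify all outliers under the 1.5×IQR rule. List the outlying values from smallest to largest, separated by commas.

5.7, 8.1

IQR = Q3 − Q1 = 34.00 − 27.00 = 7.00.
Lower fence = Q1 − 1.5·IQR = 27.00 − 10.50 = 16.50.
Upper fence = Q3 + 1.5·IQR = 34.00 + 10.50 = 44.50.
5.7 < 16.50 → outlier.
8.1 < 16.50 → outlier.
All remaining values lie within [16.50, 44.50].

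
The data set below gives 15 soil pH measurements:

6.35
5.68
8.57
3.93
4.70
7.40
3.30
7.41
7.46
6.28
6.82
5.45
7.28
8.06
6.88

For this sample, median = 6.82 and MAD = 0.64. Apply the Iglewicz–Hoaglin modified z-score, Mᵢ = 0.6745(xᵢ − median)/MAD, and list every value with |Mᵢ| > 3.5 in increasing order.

|Mᵢ| > 3.5 ⇔ |xᵢ − 6.82| > 3.5·0.64/0.6745 = 3.32.
So outliers lie outside [3.50, 10.14].
3.30: M = -3.71 → outlier.

3.30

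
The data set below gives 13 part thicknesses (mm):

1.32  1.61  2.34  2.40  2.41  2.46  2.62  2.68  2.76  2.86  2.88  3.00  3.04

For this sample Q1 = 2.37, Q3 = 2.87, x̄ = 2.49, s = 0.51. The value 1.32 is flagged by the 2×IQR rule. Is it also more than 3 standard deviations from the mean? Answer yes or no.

no

z = (1.32 − 2.49) / 0.51 = -2.29.
|z| = 2.29 ≤ 3.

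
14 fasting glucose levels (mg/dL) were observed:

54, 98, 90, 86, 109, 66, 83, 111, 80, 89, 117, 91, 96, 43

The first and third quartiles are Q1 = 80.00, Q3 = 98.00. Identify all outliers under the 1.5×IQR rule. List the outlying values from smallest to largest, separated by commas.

IQR = Q3 − Q1 = 98.00 − 80.00 = 18.00.
Lower fence = Q1 − 1.5·IQR = 80.00 − 27.00 = 53.00.
Upper fence = Q3 + 1.5·IQR = 98.00 + 27.00 = 125.00.
43 < 53.00 → outlier.
All remaining values lie within [53.00, 125.00].

43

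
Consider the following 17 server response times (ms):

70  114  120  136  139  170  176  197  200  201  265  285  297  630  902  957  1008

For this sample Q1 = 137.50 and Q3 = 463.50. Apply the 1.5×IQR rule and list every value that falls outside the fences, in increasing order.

957, 1008

IQR = Q3 − Q1 = 463.50 − 137.50 = 326.00.
Lower fence = Q1 − 1.5·IQR = 137.50 − 489.00 = -351.50.
Upper fence = Q3 + 1.5·IQR = 463.50 + 489.00 = 952.50.
957 > 952.50 → outlier.
1008 > 952.50 → outlier.
All remaining values lie within [-351.50, 952.50].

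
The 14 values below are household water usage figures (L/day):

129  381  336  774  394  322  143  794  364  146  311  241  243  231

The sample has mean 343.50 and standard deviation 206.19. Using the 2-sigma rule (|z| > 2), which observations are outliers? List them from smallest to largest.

774, 794

Cutoffs at x̄ ± 2s: 343.50 ± 2·206.19 = [-68.88, 755.88].
774: z = 2.09, |z| > 2 → outlier.
794: z = 2.18, |z| > 2 → outlier.
Every other value lies within [-68.88, 755.88].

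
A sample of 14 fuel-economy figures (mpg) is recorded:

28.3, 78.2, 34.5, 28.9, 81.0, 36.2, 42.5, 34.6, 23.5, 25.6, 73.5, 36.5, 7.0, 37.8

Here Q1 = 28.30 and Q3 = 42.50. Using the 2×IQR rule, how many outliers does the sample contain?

3

IQR = 14.20; fences at 28.30 − 28.40 = -0.10 and 42.50 + 28.40 = 70.90.
Outside the cutoffs: 73.5, 78.2, 81.0.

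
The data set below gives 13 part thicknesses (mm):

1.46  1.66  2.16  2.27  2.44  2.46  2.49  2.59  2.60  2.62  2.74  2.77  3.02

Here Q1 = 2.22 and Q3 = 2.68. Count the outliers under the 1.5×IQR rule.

IQR = 0.46; fences at 2.22 − 0.69 = 1.53 and 2.68 + 0.69 = 3.37.
Outside the cutoffs: 1.46.

1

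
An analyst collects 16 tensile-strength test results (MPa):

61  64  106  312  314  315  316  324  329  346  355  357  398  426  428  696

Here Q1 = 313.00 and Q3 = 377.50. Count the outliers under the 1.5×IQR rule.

4

IQR = 64.50; fences at 313.00 − 96.75 = 216.25 and 377.50 + 96.75 = 474.25.
Outside the cutoffs: 61, 64, 106, 696.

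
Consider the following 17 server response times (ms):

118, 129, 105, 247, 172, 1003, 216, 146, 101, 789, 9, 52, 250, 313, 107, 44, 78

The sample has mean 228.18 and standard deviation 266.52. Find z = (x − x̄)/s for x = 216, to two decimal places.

z = (216 − 228.18) / 266.52 = -0.05.

-0.05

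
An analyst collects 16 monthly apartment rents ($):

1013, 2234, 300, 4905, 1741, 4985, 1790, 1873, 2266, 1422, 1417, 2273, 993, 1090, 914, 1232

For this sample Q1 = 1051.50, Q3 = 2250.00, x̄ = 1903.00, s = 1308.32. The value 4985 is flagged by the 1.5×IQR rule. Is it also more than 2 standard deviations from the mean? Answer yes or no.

yes

z = (4985 − 1903.00) / 1308.32 = 2.36.
|z| = 2.36 > 2.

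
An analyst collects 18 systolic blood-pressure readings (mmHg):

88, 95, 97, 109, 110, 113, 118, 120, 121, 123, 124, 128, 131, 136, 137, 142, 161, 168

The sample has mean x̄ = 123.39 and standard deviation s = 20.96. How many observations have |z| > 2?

Cutoffs: x̄ ± 2s = [81.47, 165.31].
Outside the cutoffs: 168.

1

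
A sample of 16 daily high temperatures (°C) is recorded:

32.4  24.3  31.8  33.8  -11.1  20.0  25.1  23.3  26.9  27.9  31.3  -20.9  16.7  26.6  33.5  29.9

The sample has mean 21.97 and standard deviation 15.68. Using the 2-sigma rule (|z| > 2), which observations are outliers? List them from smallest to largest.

-20.9, -11.1

Cutoffs at x̄ ± 2s: 21.97 ± 2·15.68 = [-9.39, 53.33].
-20.9: z = -2.73, |z| > 2 → outlier.
-11.1: z = -2.11, |z| > 2 → outlier.
Every other value lies within [-9.39, 53.33].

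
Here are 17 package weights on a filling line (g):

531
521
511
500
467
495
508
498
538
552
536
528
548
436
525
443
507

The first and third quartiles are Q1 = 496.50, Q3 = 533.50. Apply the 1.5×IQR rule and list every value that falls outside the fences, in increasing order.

436

IQR = Q3 − Q1 = 533.50 − 496.50 = 37.00.
Lower fence = Q1 − 1.5·IQR = 496.50 − 55.50 = 441.00.
Upper fence = Q3 + 1.5·IQR = 533.50 + 55.50 = 589.00.
436 < 441.00 → outlier.
All remaining values lie within [441.00, 589.00].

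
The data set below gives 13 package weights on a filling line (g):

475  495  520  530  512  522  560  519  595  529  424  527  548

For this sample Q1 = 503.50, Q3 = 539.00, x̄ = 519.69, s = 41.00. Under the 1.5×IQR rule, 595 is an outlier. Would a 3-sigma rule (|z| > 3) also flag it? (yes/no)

z = (595 − 519.69) / 41.00 = 1.84.
|z| = 1.84 ≤ 3.

no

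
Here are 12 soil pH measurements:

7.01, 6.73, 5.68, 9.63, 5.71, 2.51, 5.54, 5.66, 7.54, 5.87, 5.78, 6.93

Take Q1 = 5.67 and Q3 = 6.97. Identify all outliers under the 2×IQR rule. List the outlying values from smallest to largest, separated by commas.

IQR = Q3 − Q1 = 6.97 − 5.67 = 1.30.
Lower fence = Q1 − 2·IQR = 5.67 − 2.60 = 3.07.
Upper fence = Q3 + 2·IQR = 6.97 + 2.60 = 9.57.
2.51 < 3.07 → outlier.
9.63 > 9.57 → outlier.
All remaining values lie within [3.07, 9.57].

2.51, 9.63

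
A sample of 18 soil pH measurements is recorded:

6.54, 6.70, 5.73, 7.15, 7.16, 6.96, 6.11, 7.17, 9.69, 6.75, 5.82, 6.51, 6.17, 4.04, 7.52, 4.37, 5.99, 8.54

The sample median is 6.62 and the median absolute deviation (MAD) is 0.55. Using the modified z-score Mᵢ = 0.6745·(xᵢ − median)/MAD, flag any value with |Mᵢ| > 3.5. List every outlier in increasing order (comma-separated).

9.69

|Mᵢ| > 3.5 ⇔ |xᵢ − 6.62| > 3.5·0.55/0.6745 = 2.85.
So outliers lie outside [3.77, 9.47].
9.69: M = 3.76 → outlier.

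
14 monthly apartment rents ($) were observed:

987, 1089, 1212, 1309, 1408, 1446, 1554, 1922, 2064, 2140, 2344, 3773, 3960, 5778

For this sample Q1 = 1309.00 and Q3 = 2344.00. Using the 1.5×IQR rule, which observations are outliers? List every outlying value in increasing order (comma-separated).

3960, 5778

IQR = Q3 − Q1 = 2344.00 − 1309.00 = 1035.00.
Lower fence = Q1 − 1.5·IQR = 1309.00 − 1552.50 = -243.50.
Upper fence = Q3 + 1.5·IQR = 2344.00 + 1552.50 = 3896.50.
3960 > 3896.50 → outlier.
5778 > 3896.50 → outlier.
All remaining values lie within [-243.50, 3896.50].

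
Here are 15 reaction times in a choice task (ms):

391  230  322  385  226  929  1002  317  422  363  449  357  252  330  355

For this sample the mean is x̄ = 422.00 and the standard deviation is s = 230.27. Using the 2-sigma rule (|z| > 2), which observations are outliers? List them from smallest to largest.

929, 1002

Cutoffs at x̄ ± 2s: 422.00 ± 2·230.27 = [-38.54, 882.54].
929: z = 2.20, |z| > 2 → outlier.
1002: z = 2.52, |z| > 2 → outlier.
Every other value lies within [-38.54, 882.54].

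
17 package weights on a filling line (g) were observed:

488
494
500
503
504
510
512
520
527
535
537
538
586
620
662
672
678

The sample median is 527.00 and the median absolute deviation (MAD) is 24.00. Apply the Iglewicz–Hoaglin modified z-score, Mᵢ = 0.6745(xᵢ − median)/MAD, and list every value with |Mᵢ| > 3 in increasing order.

662, 672, 678

|Mᵢ| > 3 ⇔ |xᵢ − 527.00| > 3·24.00/0.6745 = 106.75.
So outliers lie outside [420.25, 633.75].
662: M = 3.79 → outlier.
672: M = 4.08 → outlier.
678: M = 4.24 → outlier.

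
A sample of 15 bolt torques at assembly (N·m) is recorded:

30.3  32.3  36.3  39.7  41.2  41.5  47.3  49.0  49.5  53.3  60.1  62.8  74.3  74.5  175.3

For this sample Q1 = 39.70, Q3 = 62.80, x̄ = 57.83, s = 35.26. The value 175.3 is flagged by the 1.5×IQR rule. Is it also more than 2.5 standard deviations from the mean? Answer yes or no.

yes

z = (175.3 − 57.83) / 35.26 = 3.33.
|z| = 3.33 > 2.5.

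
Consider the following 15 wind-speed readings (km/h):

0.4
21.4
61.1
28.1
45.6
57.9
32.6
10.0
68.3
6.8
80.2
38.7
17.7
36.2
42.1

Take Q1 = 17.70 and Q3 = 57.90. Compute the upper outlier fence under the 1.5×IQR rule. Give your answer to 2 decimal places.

IQR = Q3 − Q1 = 57.90 − 17.70 = 40.20.
Lower fence = Q1 − 1.5·IQR = 17.70 − 60.30 = -42.60.
Upper fence = Q3 + 1.5·IQR = 57.90 + 60.30 = 118.20.

118.20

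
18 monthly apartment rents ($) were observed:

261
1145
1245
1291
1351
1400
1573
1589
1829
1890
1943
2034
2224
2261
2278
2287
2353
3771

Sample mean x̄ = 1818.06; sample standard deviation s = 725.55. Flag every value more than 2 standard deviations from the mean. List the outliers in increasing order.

261, 3771

Cutoffs at x̄ ± 2s: 1818.06 ± 2·725.55 = [366.96, 3269.16].
261: z = -2.15, |z| > 2 → outlier.
3771: z = 2.69, |z| > 2 → outlier.
Every other value lies within [366.96, 3269.16].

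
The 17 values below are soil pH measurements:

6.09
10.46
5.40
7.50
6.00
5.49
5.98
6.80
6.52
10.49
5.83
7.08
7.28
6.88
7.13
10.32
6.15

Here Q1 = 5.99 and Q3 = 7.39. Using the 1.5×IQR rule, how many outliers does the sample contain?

3

IQR = 1.40; fences at 5.99 − 2.10 = 3.89 and 7.39 + 2.10 = 9.49.
Outside the cutoffs: 10.32, 10.46, 10.49.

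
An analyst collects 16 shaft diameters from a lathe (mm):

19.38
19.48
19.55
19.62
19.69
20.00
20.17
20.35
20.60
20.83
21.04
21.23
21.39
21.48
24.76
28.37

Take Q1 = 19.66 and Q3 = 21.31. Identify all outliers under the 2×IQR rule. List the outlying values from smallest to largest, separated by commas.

24.76, 28.37

IQR = Q3 − Q1 = 21.31 − 19.66 = 1.65.
Lower fence = Q1 − 2·IQR = 19.66 − 3.30 = 16.36.
Upper fence = Q3 + 2·IQR = 21.31 + 3.30 = 24.61.
24.76 > 24.61 → outlier.
28.37 > 24.61 → outlier.
All remaining values lie within [16.36, 24.61].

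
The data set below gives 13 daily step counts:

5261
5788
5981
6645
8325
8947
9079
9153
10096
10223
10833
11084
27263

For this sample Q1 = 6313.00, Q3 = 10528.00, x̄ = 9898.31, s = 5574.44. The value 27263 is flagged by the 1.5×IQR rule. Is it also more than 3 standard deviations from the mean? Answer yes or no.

z = (27263 − 9898.31) / 5574.44 = 3.12.
|z| = 3.12 > 3.

yes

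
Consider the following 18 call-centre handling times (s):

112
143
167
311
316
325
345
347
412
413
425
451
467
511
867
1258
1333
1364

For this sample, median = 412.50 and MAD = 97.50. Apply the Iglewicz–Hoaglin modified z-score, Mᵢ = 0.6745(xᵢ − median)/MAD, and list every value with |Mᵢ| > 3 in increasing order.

867, 1258, 1333, 1364

|Mᵢ| > 3 ⇔ |xᵢ − 412.50| > 3·97.50/0.6745 = 433.65.
So outliers lie outside [-21.15, 846.15].
867: M = 3.14 → outlier.
1258: M = 5.85 → outlier.
1333: M = 6.37 → outlier.
1364: M = 6.58 → outlier.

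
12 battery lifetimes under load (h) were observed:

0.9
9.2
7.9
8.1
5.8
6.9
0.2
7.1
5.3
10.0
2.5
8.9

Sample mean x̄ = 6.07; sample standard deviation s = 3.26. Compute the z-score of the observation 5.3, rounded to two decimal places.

z = (5.3 − 6.07) / 3.26 = -0.24.

-0.24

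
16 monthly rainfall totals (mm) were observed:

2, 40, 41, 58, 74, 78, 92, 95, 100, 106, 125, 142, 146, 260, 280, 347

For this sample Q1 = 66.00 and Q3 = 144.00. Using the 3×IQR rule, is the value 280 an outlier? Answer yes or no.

IQR = Q3 − Q1 = 144.00 − 66.00 = 78.00.
Lower fence = Q1 − 3·IQR = 66.00 − 234.00 = -168.00.
Upper fence = Q3 + 3·IQR = 144.00 + 234.00 = 378.00.
280 lies within [-168.00, 378.00].

no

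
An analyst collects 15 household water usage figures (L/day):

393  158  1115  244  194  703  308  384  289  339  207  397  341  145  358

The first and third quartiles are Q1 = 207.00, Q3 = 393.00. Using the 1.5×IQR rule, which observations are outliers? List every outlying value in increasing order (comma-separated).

703, 1115

IQR = Q3 − Q1 = 393.00 − 207.00 = 186.00.
Lower fence = Q1 − 1.5·IQR = 207.00 − 279.00 = -72.00.
Upper fence = Q3 + 1.5·IQR = 393.00 + 279.00 = 672.00.
703 > 672.00 → outlier.
1115 > 672.00 → outlier.
All remaining values lie within [-72.00, 672.00].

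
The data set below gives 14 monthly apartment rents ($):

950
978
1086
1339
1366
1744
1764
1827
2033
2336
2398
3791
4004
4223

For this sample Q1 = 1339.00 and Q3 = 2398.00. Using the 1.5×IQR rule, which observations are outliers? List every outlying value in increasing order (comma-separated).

IQR = Q3 − Q1 = 2398.00 − 1339.00 = 1059.00.
Lower fence = Q1 − 1.5·IQR = 1339.00 − 1588.50 = -249.50.
Upper fence = Q3 + 1.5·IQR = 2398.00 + 1588.50 = 3986.50.
4004 > 3986.50 → outlier.
4223 > 3986.50 → outlier.
All remaining values lie within [-249.50, 3986.50].

4004, 4223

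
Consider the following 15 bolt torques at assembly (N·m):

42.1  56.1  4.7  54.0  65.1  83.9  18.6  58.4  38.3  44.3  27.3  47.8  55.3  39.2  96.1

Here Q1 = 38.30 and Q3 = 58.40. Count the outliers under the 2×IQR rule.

0

IQR = 20.10; fences at 38.30 − 40.20 = -1.90 and 58.40 + 40.20 = 98.60.
Every value lies within the cutoffs.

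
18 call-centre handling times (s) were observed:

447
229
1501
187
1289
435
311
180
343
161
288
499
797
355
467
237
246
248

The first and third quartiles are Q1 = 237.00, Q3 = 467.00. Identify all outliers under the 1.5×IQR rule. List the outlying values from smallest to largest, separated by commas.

IQR = Q3 − Q1 = 467.00 − 237.00 = 230.00.
Lower fence = Q1 − 1.5·IQR = 237.00 − 345.00 = -108.00.
Upper fence = Q3 + 1.5·IQR = 467.00 + 345.00 = 812.00.
1289 > 812.00 → outlier.
1501 > 812.00 → outlier.
All remaining values lie within [-108.00, 812.00].

1289, 1501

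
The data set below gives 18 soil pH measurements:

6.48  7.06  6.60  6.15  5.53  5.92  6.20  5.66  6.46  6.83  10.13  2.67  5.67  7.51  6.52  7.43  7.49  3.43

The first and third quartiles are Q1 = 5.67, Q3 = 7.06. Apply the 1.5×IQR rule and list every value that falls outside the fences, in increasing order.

2.67, 3.43, 10.13

IQR = Q3 − Q1 = 7.06 − 5.67 = 1.39.
Lower fence = Q1 − 1.5·IQR = 5.67 − 2.085 = 3.585.
Upper fence = Q3 + 1.5·IQR = 7.06 + 2.085 = 9.145.
2.67 < 3.585 → outlier.
3.43 < 3.585 → outlier.
10.13 > 9.145 → outlier.
All remaining values lie within [3.585, 9.145].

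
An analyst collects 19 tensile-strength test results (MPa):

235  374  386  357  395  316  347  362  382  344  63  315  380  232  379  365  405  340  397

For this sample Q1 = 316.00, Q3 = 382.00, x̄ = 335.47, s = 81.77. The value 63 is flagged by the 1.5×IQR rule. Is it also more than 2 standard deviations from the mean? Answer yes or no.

z = (63 − 335.47) / 81.77 = -3.33.
|z| = 3.33 > 2.

yes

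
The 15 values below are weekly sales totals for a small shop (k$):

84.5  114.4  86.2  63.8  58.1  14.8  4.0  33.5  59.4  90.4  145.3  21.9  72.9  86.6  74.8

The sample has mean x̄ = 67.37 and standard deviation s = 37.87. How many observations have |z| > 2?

1

Cutoffs: x̄ ± 2s = [-8.37, 143.11].
Outside the cutoffs: 145.3.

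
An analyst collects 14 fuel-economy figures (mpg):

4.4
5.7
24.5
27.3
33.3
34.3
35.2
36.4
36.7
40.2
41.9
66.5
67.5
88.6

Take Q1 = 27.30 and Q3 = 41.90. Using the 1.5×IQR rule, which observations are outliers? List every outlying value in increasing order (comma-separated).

4.4, 66.5, 67.5, 88.6

IQR = Q3 − Q1 = 41.90 − 27.30 = 14.60.
Lower fence = Q1 − 1.5·IQR = 27.30 − 21.90 = 5.40.
Upper fence = Q3 + 1.5·IQR = 41.90 + 21.90 = 63.80.
4.4 < 5.40 → outlier.
66.5 > 63.80 → outlier.
67.5 > 63.80 → outlier.
88.6 > 63.80 → outlier.
All remaining values lie within [5.40, 63.80].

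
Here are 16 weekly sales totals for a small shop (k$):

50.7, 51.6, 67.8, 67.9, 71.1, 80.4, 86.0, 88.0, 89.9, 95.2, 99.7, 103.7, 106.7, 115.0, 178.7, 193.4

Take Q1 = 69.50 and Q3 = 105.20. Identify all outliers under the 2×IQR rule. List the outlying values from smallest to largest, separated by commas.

178.7, 193.4

IQR = Q3 − Q1 = 105.20 − 69.50 = 35.70.
Lower fence = Q1 − 2·IQR = 69.50 − 71.40 = -1.90.
Upper fence = Q3 + 2·IQR = 105.20 + 71.40 = 176.60.
178.7 > 176.60 → outlier.
193.4 > 176.60 → outlier.
All remaining values lie within [-1.90, 176.60].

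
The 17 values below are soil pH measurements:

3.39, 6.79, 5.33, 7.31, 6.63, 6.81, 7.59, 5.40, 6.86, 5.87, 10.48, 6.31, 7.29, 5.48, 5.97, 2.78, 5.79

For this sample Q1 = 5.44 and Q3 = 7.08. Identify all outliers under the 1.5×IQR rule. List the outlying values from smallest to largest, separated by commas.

2.78, 10.48

IQR = Q3 − Q1 = 7.08 − 5.44 = 1.64.
Lower fence = Q1 − 1.5·IQR = 5.44 − 2.46 = 2.98.
Upper fence = Q3 + 1.5·IQR = 7.08 + 2.46 = 9.54.
2.78 < 2.98 → outlier.
10.48 > 9.54 → outlier.
All remaining values lie within [2.98, 9.54].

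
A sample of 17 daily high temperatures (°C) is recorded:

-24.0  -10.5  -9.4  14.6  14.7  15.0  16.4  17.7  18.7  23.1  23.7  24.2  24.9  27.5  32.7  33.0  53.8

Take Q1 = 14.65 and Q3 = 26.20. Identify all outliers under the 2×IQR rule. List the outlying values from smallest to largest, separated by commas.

-24.0, -10.5, -9.4, 53.8

IQR = Q3 − Q1 = 26.20 − 14.65 = 11.55.
Lower fence = Q1 − 2·IQR = 14.65 − 23.10 = -8.45.
Upper fence = Q3 + 2·IQR = 26.20 + 23.10 = 49.30.
-24.0 < -8.45 → outlier.
-10.5 < -8.45 → outlier.
-9.4 < -8.45 → outlier.
53.8 > 49.30 → outlier.
All remaining values lie within [-8.45, 49.30].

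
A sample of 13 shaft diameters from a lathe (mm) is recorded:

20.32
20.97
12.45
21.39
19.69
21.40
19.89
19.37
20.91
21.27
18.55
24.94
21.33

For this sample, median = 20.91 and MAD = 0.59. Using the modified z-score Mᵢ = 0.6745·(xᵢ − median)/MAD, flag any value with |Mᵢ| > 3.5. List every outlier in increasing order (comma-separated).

|Mᵢ| > 3.5 ⇔ |xᵢ − 20.91| > 3.5·0.59/0.6745 = 3.06.
So outliers lie outside [17.85, 23.97].
12.45: M = -9.67 → outlier.
24.94: M = 4.61 → outlier.

12.45, 24.94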